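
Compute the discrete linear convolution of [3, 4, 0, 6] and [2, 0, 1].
y[0] = 3×2 = 6; y[1] = 3×0 + 4×2 = 8; y[2] = 3×1 + 4×0 + 0×2 = 3; y[3] = 4×1 + 0×0 + 6×2 = 16; y[4] = 0×1 + 6×0 = 0; y[5] = 6×1 = 6

[6, 8, 3, 16, 0, 6]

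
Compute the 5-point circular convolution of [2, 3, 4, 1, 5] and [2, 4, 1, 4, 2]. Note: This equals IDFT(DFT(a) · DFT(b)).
Either evaluate y[k] = Σ_j a[j]·b[(k-j) mod 5] directly, or use IDFT(DFT(a) · DFT(b)). y[0] = 2×2 + 3×2 + 4×4 + 1×1 + 5×4 = 47; y[1] = 2×4 + 3×2 + 4×2 + 1×4 + 5×1 = 31; y[2] = 2×1 + 3×4 + 4×2 + 1×2 + 5×4 = 44; y[3] = 2×4 + 3×1 + 4×4 + 1×2 + 5×2 = 39; y[4] = 2×2 + 3×4 + 4×1 + 1×4 + 5×2 = 34. Result: [47, 31, 44, 39, 34]

[47, 31, 44, 39, 34]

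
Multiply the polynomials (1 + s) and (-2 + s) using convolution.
Ascending coefficients: a = [1, 1], b = [-2, 1]. c[0] = 1×-2 = -2; c[1] = 1×1 + 1×-2 = -1; c[2] = 1×1 = 1. Result coefficients: [-2, -1, 1] → -2 - s + s^2

-2 - s + s^2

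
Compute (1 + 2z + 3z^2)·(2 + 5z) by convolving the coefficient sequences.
Ascending coefficients: a = [1, 2, 3], b = [2, 5]. c[0] = 1×2 = 2; c[1] = 1×5 + 2×2 = 9; c[2] = 2×5 + 3×2 = 16; c[3] = 3×5 = 15. Result coefficients: [2, 9, 16, 15] → 2 + 9z + 16z^2 + 15z^3

2 + 9z + 16z^2 + 15z^3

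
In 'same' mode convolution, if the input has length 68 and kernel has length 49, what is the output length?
'Same' mode returns an output with the same length as the input: 68

68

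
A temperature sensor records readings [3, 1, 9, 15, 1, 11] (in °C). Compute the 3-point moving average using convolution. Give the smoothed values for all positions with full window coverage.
3-point moving average kernel = [1, 1, 1]. Apply in 'valid' mode (full window coverage): avg[0] = (3 + 1 + 9) / 3 = 4.33; avg[1] = (1 + 9 + 15) / 3 = 8.33; avg[2] = (9 + 15 + 1) / 3 = 8.33; avg[3] = (15 + 1 + 11) / 3 = 9.0. Smoothed values: [4.33, 8.33, 8.33, 9.0]

[4.33, 8.33, 8.33, 9.0]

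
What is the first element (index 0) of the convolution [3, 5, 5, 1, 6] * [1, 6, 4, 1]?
Use y[k] = Σ_i a[i]·b[k-i] at k=0. y[0] = 3×1 = 3

3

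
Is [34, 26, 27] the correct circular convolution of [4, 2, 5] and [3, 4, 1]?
Recompute circular convolution of [4, 2, 5] and [3, 4, 1]: y[0] = 4×3 + 2×1 + 5×4 = 34; y[1] = 4×4 + 2×3 + 5×1 = 27; y[2] = 4×1 + 2×4 + 5×3 = 27 → [34, 27, 27]. Compare to given [34, 26, 27]: they differ at index 1: given 26, correct 27, so answer: No

No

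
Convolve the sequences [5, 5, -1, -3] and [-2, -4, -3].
y[0] = 5×-2 = -10; y[1] = 5×-4 + 5×-2 = -30; y[2] = 5×-3 + 5×-4 + -1×-2 = -33; y[3] = 5×-3 + -1×-4 + -3×-2 = -5; y[4] = -1×-3 + -3×-4 = 15; y[5] = -3×-3 = 9

[-10, -30, -33, -5, 15, 9]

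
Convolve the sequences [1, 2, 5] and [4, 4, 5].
y[0] = 1×4 = 4; y[1] = 1×4 + 2×4 = 12; y[2] = 1×5 + 2×4 + 5×4 = 33; y[3] = 2×5 + 5×4 = 30; y[4] = 5×5 = 25

[4, 12, 33, 30, 25]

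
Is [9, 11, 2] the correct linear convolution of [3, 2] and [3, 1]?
Recompute linear convolution of [3, 2] and [3, 1]: y[0] = 3×3 = 9; y[1] = 3×1 + 2×3 = 9; y[2] = 2×1 = 2 → [9, 9, 2]. Compare to given [9, 11, 2]: they differ at index 1: given 11, correct 9, so answer: No

No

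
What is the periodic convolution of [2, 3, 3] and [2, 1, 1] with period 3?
Use y[k] = Σ_j s[j]·t[(k-j) mod 3]. y[0] = 2×2 + 3×1 + 3×1 = 10; y[1] = 2×1 + 3×2 + 3×1 = 11; y[2] = 2×1 + 3×1 + 3×2 = 11. Result: [10, 11, 11]

[10, 11, 11]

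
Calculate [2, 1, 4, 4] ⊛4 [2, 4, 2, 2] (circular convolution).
Use y[k] = Σ_j a[j]·b[(k-j) mod 4]. y[0] = 2×2 + 1×2 + 4×2 + 4×4 = 30; y[1] = 2×4 + 1×2 + 4×2 + 4×2 = 26; y[2] = 2×2 + 1×4 + 4×2 + 4×2 = 24; y[3] = 2×2 + 1×2 + 4×4 + 4×2 = 30. Result: [30, 26, 24, 30]

[30, 26, 24, 30]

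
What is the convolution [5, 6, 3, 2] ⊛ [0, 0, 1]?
y[0] = 5×0 = 0; y[1] = 5×0 + 6×0 = 0; y[2] = 5×1 + 6×0 + 3×0 = 5; y[3] = 6×1 + 3×0 + 2×0 = 6; y[4] = 3×1 + 2×0 = 3; y[5] = 2×1 = 2

[0, 0, 5, 6, 3, 2]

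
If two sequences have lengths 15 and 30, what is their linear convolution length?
Linear/full convolution length: m + n - 1 = 15 + 30 - 1 = 44

44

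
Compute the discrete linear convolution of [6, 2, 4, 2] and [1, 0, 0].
y[0] = 6×1 = 6; y[1] = 6×0 + 2×1 = 2; y[2] = 6×0 + 2×0 + 4×1 = 4; y[3] = 2×0 + 4×0 + 2×1 = 2; y[4] = 4×0 + 2×0 = 0; y[5] = 2×0 = 0

[6, 2, 4, 2, 0, 0]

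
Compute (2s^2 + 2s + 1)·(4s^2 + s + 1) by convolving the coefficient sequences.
Ascending coefficients: a = [1, 2, 2], b = [1, 1, 4]. c[0] = 1×1 = 1; c[1] = 1×1 + 2×1 = 3; c[2] = 1×4 + 2×1 + 2×1 = 8; c[3] = 2×4 + 2×1 = 10; c[4] = 2×4 = 8. Result coefficients: [1, 3, 8, 10, 8] → 8s^4 + 10s^3 + 8s^2 + 3s + 1

8s^4 + 10s^3 + 8s^2 + 3s + 1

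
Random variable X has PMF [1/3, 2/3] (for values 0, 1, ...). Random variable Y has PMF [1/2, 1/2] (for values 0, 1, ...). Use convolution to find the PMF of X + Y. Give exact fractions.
P(X+Y=k) = Σ_i P(X=i)·P(Y=k-i) — a convolution of [1/3, 2/3] and [1/2, 1/2]. P(X+Y=0) = (1/3)×(1/2) = 1/6; P(X+Y=1) = (1/3)×(1/2) + (2/3)×(1/2) = 1/6 + 1/3 = 1/2; P(X+Y=2) = (2/3)×(1/2) = 1/3. PMF: [1/6, 1/2, 1/3] (sums to 1 ✓)

[1/6, 1/2, 1/3]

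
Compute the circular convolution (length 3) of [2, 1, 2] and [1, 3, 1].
Use y[k] = Σ_j x[j]·h[(k-j) mod 3]. y[0] = 2×1 + 1×1 + 2×3 = 9; y[1] = 2×3 + 1×1 + 2×1 = 9; y[2] = 2×1 + 1×3 + 2×1 = 7. Result: [9, 9, 7]

[9, 9, 7]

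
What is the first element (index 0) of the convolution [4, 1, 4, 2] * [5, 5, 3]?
Use y[k] = Σ_i a[i]·b[k-i] at k=0. y[0] = 4×5 = 20

20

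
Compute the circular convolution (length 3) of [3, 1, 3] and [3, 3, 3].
Use y[k] = Σ_j x[j]·h[(k-j) mod 3]. y[0] = 3×3 + 1×3 + 3×3 = 21; y[1] = 3×3 + 1×3 + 3×3 = 21; y[2] = 3×3 + 1×3 + 3×3 = 21. Result: [21, 21, 21]

[21, 21, 21]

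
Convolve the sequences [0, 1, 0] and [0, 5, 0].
y[0] = 0×0 = 0; y[1] = 0×5 + 1×0 = 0; y[2] = 0×0 + 1×5 + 0×0 = 5; y[3] = 1×0 + 0×5 = 0; y[4] = 0×0 = 0

[0, 0, 5, 0, 0]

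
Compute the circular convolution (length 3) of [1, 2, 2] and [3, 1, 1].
Use y[k] = Σ_j a[j]·b[(k-j) mod 3]. y[0] = 1×3 + 2×1 + 2×1 = 7; y[1] = 1×1 + 2×3 + 2×1 = 9; y[2] = 1×1 + 2×1 + 2×3 = 9. Result: [7, 9, 9]

[7, 9, 9]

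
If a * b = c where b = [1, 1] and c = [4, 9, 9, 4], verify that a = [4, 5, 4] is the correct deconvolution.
Forward-compute [4, 5, 4] * [1, 1]: c[0] = 4×1 = 4; c[1] = 4×1 + 5×1 = 9; c[2] = 5×1 + 4×1 = 9; c[3] = 4×1 = 4 → [4, 9, 9, 4]. Matches given c = [4, 9, 9, 4], so verified.

Verified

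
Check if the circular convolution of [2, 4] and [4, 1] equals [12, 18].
Recompute circular convolution of [2, 4] and [4, 1]: y[0] = 2×4 + 4×1 = 12; y[1] = 2×1 + 4×4 = 18 → [12, 18]. Given [12, 18] matches, so answer: Yes

Yes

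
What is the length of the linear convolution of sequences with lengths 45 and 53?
Linear/full convolution length: m + n - 1 = 45 + 53 - 1 = 97

97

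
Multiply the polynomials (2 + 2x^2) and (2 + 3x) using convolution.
Ascending coefficients: a = [2, 0, 2], b = [2, 3]. c[0] = 2×2 = 4; c[1] = 2×3 + 0×2 = 6; c[2] = 0×3 + 2×2 = 4; c[3] = 2×3 = 6. Result coefficients: [4, 6, 4, 6] → 4 + 6x + 4x^2 + 6x^3

4 + 6x + 4x^2 + 6x^3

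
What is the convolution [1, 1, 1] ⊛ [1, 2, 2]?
y[0] = 1×1 = 1; y[1] = 1×2 + 1×1 = 3; y[2] = 1×2 + 1×2 + 1×1 = 5; y[3] = 1×2 + 1×2 = 4; y[4] = 1×2 = 2

[1, 3, 5, 4, 2]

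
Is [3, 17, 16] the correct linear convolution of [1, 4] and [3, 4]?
Recompute linear convolution of [1, 4] and [3, 4]: y[0] = 1×3 = 3; y[1] = 1×4 + 4×3 = 16; y[2] = 4×4 = 16 → [3, 16, 16]. Compare to given [3, 17, 16]: they differ at index 1: given 17, correct 16, so answer: No

No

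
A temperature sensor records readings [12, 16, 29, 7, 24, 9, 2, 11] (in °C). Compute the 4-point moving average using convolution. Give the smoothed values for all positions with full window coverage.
4-point moving average kernel = [1, 1, 1, 1]. Apply in 'valid' mode (full window coverage): avg[0] = (12 + 16 + 29 + 7) / 4 = 16.0; avg[1] = (16 + 29 + 7 + 24) / 4 = 19.0; avg[2] = (29 + 7 + 24 + 9) / 4 = 17.25; avg[3] = (7 + 24 + 9 + 2) / 4 = 10.5; avg[4] = (24 + 9 + 2 + 11) / 4 = 11.5. Smoothed values: [16.0, 19.0, 17.25, 10.5, 11.5]

[16.0, 19.0, 17.25, 10.5, 11.5]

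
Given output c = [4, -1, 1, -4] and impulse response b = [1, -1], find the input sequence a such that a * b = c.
Deconvolve c=[4, -1, 1, -4] by b=[1, -1]. Since b[0]=1, solve forward: a[0] = c[0] / 1 = 4; a[1] = (c[1] - 4×-1) / 1 = 3; a[2] = (c[2] - 3×-1) / 1 = 4. So a = [4, 3, 4]. Check by forward convolution: c[0] = 4×1 = 4; c[1] = 4×-1 + 3×1 = -1; c[2] = 3×-1 + 4×1 = 1; c[3] = 4×-1 = -4

[4, 3, 4]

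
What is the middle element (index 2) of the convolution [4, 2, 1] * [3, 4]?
Use y[k] = Σ_i a[i]·b[k-i] at k=2. y[2] = 2×4 + 1×3 = 11

11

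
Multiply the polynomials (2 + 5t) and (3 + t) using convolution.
Ascending coefficients: a = [2, 5], b = [3, 1]. c[0] = 2×3 = 6; c[1] = 2×1 + 5×3 = 17; c[2] = 5×1 = 5. Result coefficients: [6, 17, 5] → 6 + 17t + 5t^2

6 + 17t + 5t^2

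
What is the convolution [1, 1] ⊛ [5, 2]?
y[0] = 1×5 = 5; y[1] = 1×2 + 1×5 = 7; y[2] = 1×2 = 2

[5, 7, 2]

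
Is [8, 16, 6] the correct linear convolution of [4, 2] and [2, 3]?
Recompute linear convolution of [4, 2] and [2, 3]: y[0] = 4×2 = 8; y[1] = 4×3 + 2×2 = 16; y[2] = 2×3 = 6 → [8, 16, 6]. Given [8, 16, 6] matches, so answer: Yes

Yes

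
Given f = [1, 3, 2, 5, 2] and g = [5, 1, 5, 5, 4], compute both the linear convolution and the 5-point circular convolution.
Linear: y_lin[0] = 1×5 = 5; y_lin[1] = 1×1 + 3×5 = 16; y_lin[2] = 1×5 + 3×1 + 2×5 = 18; y_lin[3] = 1×5 + 3×5 + 2×1 + 5×5 = 47; y_lin[4] = 1×4 + 3×5 + 2×5 + 5×1 + 2×5 = 44; y_lin[5] = 3×4 + 2×5 + 5×5 + 2×1 = 49; y_lin[6] = 2×4 + 5×5 + 2×5 = 43; y_lin[7] = 5×4 + 2×5 = 30; y_lin[8] = 2×4 = 8 → [5, 16, 18, 47, 44, 49, 43, 30, 8]. Circular (length 5): y[0] = 1×5 + 3×4 + 2×5 + 5×5 + 2×1 = 54; y[1] = 1×1 + 3×5 + 2×4 + 5×5 + 2×5 = 59; y[2] = 1×5 + 3×1 + 2×5 + 5×4 + 2×5 = 48; y[3] = 1×5 + 3×5 + 2×1 + 5×5 + 2×4 = 55; y[4] = 1×4 + 3×5 + 2×5 + 5×1 + 2×5 = 44 → [54, 59, 48, 55, 44]

Linear: [5, 16, 18, 47, 44, 49, 43, 30, 8], Circular: [54, 59, 48, 55, 44]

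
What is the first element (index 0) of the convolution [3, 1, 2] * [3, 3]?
Use y[k] = Σ_i a[i]·b[k-i] at k=0. y[0] = 3×3 = 9

9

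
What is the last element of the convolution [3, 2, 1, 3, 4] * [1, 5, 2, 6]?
Use y[k] = Σ_i a[i]·b[k-i] at k=7. y[7] = 4×6 = 24

24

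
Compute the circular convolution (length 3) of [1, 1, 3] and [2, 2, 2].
Use y[k] = Σ_j x[j]·h[(k-j) mod 3]. y[0] = 1×2 + 1×2 + 3×2 = 10; y[1] = 1×2 + 1×2 + 3×2 = 10; y[2] = 1×2 + 1×2 + 3×2 = 10. Result: [10, 10, 10]

[10, 10, 10]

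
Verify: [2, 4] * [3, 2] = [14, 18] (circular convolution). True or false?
Recompute circular convolution of [2, 4] and [3, 2]: y[0] = 2×3 + 4×2 = 14; y[1] = 2×2 + 4×3 = 16 → [14, 16]. Compare to given [14, 18]: they differ at index 1: given 18, correct 16, so answer: No

No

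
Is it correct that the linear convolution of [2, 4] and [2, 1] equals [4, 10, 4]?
Recompute linear convolution of [2, 4] and [2, 1]: y[0] = 2×2 = 4; y[1] = 2×1 + 4×2 = 10; y[2] = 4×1 = 4 → [4, 10, 4]. Given [4, 10, 4] matches, so answer: Yes

Yes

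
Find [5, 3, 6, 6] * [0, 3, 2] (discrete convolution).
y[0] = 5×0 = 0; y[1] = 5×3 + 3×0 = 15; y[2] = 5×2 + 3×3 + 6×0 = 19; y[3] = 3×2 + 6×3 + 6×0 = 24; y[4] = 6×2 + 6×3 = 30; y[5] = 6×2 = 12

[0, 15, 19, 24, 30, 12]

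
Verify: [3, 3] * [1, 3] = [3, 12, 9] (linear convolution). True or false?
Recompute linear convolution of [3, 3] and [1, 3]: y[0] = 3×1 = 3; y[1] = 3×3 + 3×1 = 12; y[2] = 3×3 = 9 → [3, 12, 9]. Given [3, 12, 9] matches, so answer: Yes

Yes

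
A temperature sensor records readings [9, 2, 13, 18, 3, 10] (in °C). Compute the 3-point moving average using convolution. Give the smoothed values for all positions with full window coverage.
3-point moving average kernel = [1, 1, 1]. Apply in 'valid' mode (full window coverage): avg[0] = (9 + 2 + 13) / 3 = 8.0; avg[1] = (2 + 13 + 18) / 3 = 11.0; avg[2] = (13 + 18 + 3) / 3 = 11.33; avg[3] = (18 + 3 + 10) / 3 = 10.33. Smoothed values: [8.0, 11.0, 11.33, 10.33]

[8.0, 11.0, 11.33, 10.33]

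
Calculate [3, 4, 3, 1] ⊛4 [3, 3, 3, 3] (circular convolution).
Use y[k] = Σ_j s[j]·t[(k-j) mod 4]. y[0] = 3×3 + 4×3 + 3×3 + 1×3 = 33; y[1] = 3×3 + 4×3 + 3×3 + 1×3 = 33; y[2] = 3×3 + 4×3 + 3×3 + 1×3 = 33; y[3] = 3×3 + 4×3 + 3×3 + 1×3 = 33. Result: [33, 33, 33, 33]

[33, 33, 33, 33]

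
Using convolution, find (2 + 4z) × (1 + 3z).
Ascending coefficients: a = [2, 4], b = [1, 3]. c[0] = 2×1 = 2; c[1] = 2×3 + 4×1 = 10; c[2] = 4×3 = 12. Result coefficients: [2, 10, 12] → 2 + 10z + 12z^2

2 + 10z + 12z^2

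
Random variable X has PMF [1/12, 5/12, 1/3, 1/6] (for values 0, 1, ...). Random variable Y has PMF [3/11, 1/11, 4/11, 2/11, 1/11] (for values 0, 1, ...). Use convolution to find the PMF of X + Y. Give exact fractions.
P(X+Y=k) = Σ_i P(X=i)·P(Y=k-i) — a convolution of [1/12, 5/12, 1/3, 1/6] and [3/11, 1/11, 4/11, 2/11, 1/11]. P(X+Y=0) = (1/12)×(3/11) = 1/44; P(X+Y=1) = (1/12)×(1/11) + (5/12)×(3/11) = 1/132 + 5/44 = 4/33; P(X+Y=2) = (1/12)×(4/11) + (5/12)×(1/11) + (1/3)×(3/11) = 1/33 + 5/132 + 1/11 = 7/44; P(X+Y=3) = (1/12)×(2/11) + (5/12)×(4/11) + (1/3)×(1/11) + (1/6)×(3/11) = 1/66 + 5/33 + 1/33 + 1/22 = 8/33; P(X+Y=4) = (1/12)×(1/11) + (5/12)×(2/11) + (1/3)×(4/11) + (1/6)×(1/11) = 1/132 + 5/66 + 4/33 + 1/66 = 29/132; P(X+Y=5) = (5/12)×(1/11) + (1/3)×(2/11) + (1/6)×(4/11) = 5/132 + 2/33 + 2/33 = 7/44; P(X+Y=6) = (1/3)×(1/11) + (1/6)×(2/11) = 1/33 + 1/33 = 2/33; P(X+Y=7) = (1/6)×(1/11) = 1/66. PMF: [1/44, 4/33, 7/44, 8/33, 29/132, 7/44, 2/33, 1/66] (sums to 1 ✓)

[1/44, 4/33, 7/44, 8/33, 29/132, 7/44, 2/33, 1/66]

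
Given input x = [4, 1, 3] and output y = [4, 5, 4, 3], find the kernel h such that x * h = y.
Output length 4 = len(x) + len(h) - 1 ⇒ len(h) = 2. Solve h forward using h[k] = (y[k] - Σ_{i≥1} x[i]·h[k-i]) / x[0]: h[0] = y[0] / x[0] = 4 / 4 = 1; h[1] = (y[1] - 1×1) / x[0] = (5 - 1×1) / 4 = 1. So h = [1, 1]. Forward-check [4, 1, 3] * [1, 1]: y[0] = 4×1 = 4; y[1] = 4×1 + 1×1 = 5; y[2] = 1×1 + 3×1 = 4; y[3] = 3×1 = 3 → [4, 5, 4, 3] ✓

[1, 1]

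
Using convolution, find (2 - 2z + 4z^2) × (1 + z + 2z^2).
Ascending coefficients: a = [2, -2, 4], b = [1, 1, 2]. c[0] = 2×1 = 2; c[1] = 2×1 + -2×1 = 0; c[2] = 2×2 + -2×1 + 4×1 = 6; c[3] = -2×2 + 4×1 = 0; c[4] = 4×2 = 8. Result coefficients: [2, 0, 6, 0, 8] → 2 + 6z^2 + 8z^4

2 + 6z^2 + 8z^4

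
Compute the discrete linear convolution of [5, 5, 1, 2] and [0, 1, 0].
y[0] = 5×0 = 0; y[1] = 5×1 + 5×0 = 5; y[2] = 5×0 + 5×1 + 1×0 = 5; y[3] = 5×0 + 1×1 + 2×0 = 1; y[4] = 1×0 + 2×1 = 2; y[5] = 2×0 = 0

[0, 5, 5, 1, 2, 0]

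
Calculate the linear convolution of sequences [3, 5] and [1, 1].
y[0] = 3×1 = 3; y[1] = 3×1 + 5×1 = 8; y[2] = 5×1 = 5

[3, 8, 5]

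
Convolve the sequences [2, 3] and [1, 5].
y[0] = 2×1 = 2; y[1] = 2×5 + 3×1 = 13; y[2] = 3×5 = 15

[2, 13, 15]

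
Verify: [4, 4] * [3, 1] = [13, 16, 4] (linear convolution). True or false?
Recompute linear convolution of [4, 4] and [3, 1]: y[0] = 4×3 = 12; y[1] = 4×1 + 4×3 = 16; y[2] = 4×1 = 4 → [12, 16, 4]. Compare to given [13, 16, 4]: they differ at index 0: given 13, correct 12, so answer: No

No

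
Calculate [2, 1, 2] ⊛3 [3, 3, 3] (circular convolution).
Use y[k] = Σ_j s[j]·t[(k-j) mod 3]. y[0] = 2×3 + 1×3 + 2×3 = 15; y[1] = 2×3 + 1×3 + 2×3 = 15; y[2] = 2×3 + 1×3 + 2×3 = 15. Result: [15, 15, 15]

[15, 15, 15]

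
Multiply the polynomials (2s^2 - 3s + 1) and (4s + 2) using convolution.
Ascending coefficients: a = [1, -3, 2], b = [2, 4]. c[0] = 1×2 = 2; c[1] = 1×4 + -3×2 = -2; c[2] = -3×4 + 2×2 = -8; c[3] = 2×4 = 8. Result coefficients: [2, -2, -8, 8] → 8s^3 - 8s^2 - 2s + 2

8s^3 - 8s^2 - 2s + 2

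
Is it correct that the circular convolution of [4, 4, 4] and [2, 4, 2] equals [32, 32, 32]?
Recompute circular convolution of [4, 4, 4] and [2, 4, 2]: y[0] = 4×2 + 4×2 + 4×4 = 32; y[1] = 4×4 + 4×2 + 4×2 = 32; y[2] = 4×2 + 4×4 + 4×2 = 32 → [32, 32, 32]. Given [32, 32, 32] matches, so answer: Yes

Yes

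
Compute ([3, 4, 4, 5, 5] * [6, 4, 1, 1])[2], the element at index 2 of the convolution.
Use y[k] = Σ_i a[i]·b[k-i] at k=2. y[2] = 3×1 + 4×4 + 4×6 = 43

43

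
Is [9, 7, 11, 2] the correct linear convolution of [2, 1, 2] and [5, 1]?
Recompute linear convolution of [2, 1, 2] and [5, 1]: y[0] = 2×5 = 10; y[1] = 2×1 + 1×5 = 7; y[2] = 1×1 + 2×5 = 11; y[3] = 2×1 = 2 → [10, 7, 11, 2]. Compare to given [9, 7, 11, 2]: they differ at index 0: given 9, correct 10, so answer: No

No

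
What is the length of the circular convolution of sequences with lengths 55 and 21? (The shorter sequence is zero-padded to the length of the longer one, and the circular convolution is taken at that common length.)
Circular convolution (zero-padding the shorter input) has length max(m, n) = max(55, 21) = 55

55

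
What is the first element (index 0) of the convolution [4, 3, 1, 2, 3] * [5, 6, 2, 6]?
Use y[k] = Σ_i a[i]·b[k-i] at k=0. y[0] = 4×5 = 20

20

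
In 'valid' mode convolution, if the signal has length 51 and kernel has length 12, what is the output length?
'Valid' mode counts only positions where the kernel fully overlaps the signal: m - n + 1 = 51 - 12 + 1 = 40

40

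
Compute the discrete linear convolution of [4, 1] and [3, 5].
y[0] = 4×3 = 12; y[1] = 4×5 + 1×3 = 23; y[2] = 1×5 = 5

[12, 23, 5]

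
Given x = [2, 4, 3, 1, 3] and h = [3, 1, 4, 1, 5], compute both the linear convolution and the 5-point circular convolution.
Linear: y_lin[0] = 2×3 = 6; y_lin[1] = 2×1 + 4×3 = 14; y_lin[2] = 2×4 + 4×1 + 3×3 = 21; y_lin[3] = 2×1 + 4×4 + 3×1 + 1×3 = 24; y_lin[4] = 2×5 + 4×1 + 3×4 + 1×1 + 3×3 = 36; y_lin[5] = 4×5 + 3×1 + 1×4 + 3×1 = 30; y_lin[6] = 3×5 + 1×1 + 3×4 = 28; y_lin[7] = 1×5 + 3×1 = 8; y_lin[8] = 3×5 = 15 → [6, 14, 21, 24, 36, 30, 28, 8, 15]. Circular (length 5): y[0] = 2×3 + 4×5 + 3×1 + 1×4 + 3×1 = 36; y[1] = 2×1 + 4×3 + 3×5 + 1×1 + 3×4 = 42; y[2] = 2×4 + 4×1 + 3×3 + 1×5 + 3×1 = 29; y[3] = 2×1 + 4×4 + 3×1 + 1×3 + 3×5 = 39; y[4] = 2×5 + 4×1 + 3×4 + 1×1 + 3×3 = 36 → [36, 42, 29, 39, 36]

Linear: [6, 14, 21, 24, 36, 30, 28, 8, 15], Circular: [36, 42, 29, 39, 36]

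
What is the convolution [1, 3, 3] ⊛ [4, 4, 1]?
y[0] = 1×4 = 4; y[1] = 1×4 + 3×4 = 16; y[2] = 1×1 + 3×4 + 3×4 = 25; y[3] = 3×1 + 3×4 = 15; y[4] = 3×1 = 3

[4, 16, 25, 15, 3]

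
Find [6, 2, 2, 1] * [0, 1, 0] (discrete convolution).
y[0] = 6×0 = 0; y[1] = 6×1 + 2×0 = 6; y[2] = 6×0 + 2×1 + 2×0 = 2; y[3] = 2×0 + 2×1 + 1×0 = 2; y[4] = 2×0 + 1×1 = 1; y[5] = 1×0 = 0

[0, 6, 2, 2, 1, 0]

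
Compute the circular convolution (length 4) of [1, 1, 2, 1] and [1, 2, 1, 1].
Use y[k] = Σ_j a[j]·b[(k-j) mod 4]. y[0] = 1×1 + 1×1 + 2×1 + 1×2 = 6; y[1] = 1×2 + 1×1 + 2×1 + 1×1 = 6; y[2] = 1×1 + 1×2 + 2×1 + 1×1 = 6; y[3] = 1×1 + 1×1 + 2×2 + 1×1 = 7. Result: [6, 6, 6, 7]

[6, 6, 6, 7]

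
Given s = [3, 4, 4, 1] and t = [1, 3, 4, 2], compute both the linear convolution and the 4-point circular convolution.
Linear: y_lin[0] = 3×1 = 3; y_lin[1] = 3×3 + 4×1 = 13; y_lin[2] = 3×4 + 4×3 + 4×1 = 28; y_lin[3] = 3×2 + 4×4 + 4×3 + 1×1 = 35; y_lin[4] = 4×2 + 4×4 + 1×3 = 27; y_lin[5] = 4×2 + 1×4 = 12; y_lin[6] = 1×2 = 2 → [3, 13, 28, 35, 27, 12, 2]. Circular (length 4): y[0] = 3×1 + 4×2 + 4×4 + 1×3 = 30; y[1] = 3×3 + 4×1 + 4×2 + 1×4 = 25; y[2] = 3×4 + 4×3 + 4×1 + 1×2 = 30; y[3] = 3×2 + 4×4 + 4×3 + 1×1 = 35 → [30, 25, 30, 35]

Linear: [3, 13, 28, 35, 27, 12, 2], Circular: [30, 25, 30, 35]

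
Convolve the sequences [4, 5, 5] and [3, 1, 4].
y[0] = 4×3 = 12; y[1] = 4×1 + 5×3 = 19; y[2] = 4×4 + 5×1 + 5×3 = 36; y[3] = 5×4 + 5×1 = 25; y[4] = 5×4 = 20

[12, 19, 36, 25, 20]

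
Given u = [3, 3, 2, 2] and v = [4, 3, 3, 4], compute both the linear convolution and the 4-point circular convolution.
Linear: y_lin[0] = 3×4 = 12; y_lin[1] = 3×3 + 3×4 = 21; y_lin[2] = 3×3 + 3×3 + 2×4 = 26; y_lin[3] = 3×4 + 3×3 + 2×3 + 2×4 = 35; y_lin[4] = 3×4 + 2×3 + 2×3 = 24; y_lin[5] = 2×4 + 2×3 = 14; y_lin[6] = 2×4 = 8 → [12, 21, 26, 35, 24, 14, 8]. Circular (length 4): y[0] = 3×4 + 3×4 + 2×3 + 2×3 = 36; y[1] = 3×3 + 3×4 + 2×4 + 2×3 = 35; y[2] = 3×3 + 3×3 + 2×4 + 2×4 = 34; y[3] = 3×4 + 3×3 + 2×3 + 2×4 = 35 → [36, 35, 34, 35]

Linear: [12, 21, 26, 35, 24, 14, 8], Circular: [36, 35, 34, 35]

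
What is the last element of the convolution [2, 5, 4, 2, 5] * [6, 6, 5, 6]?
Use y[k] = Σ_i a[i]·b[k-i] at k=7. y[7] = 5×6 = 30

30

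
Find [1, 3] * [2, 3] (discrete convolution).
y[0] = 1×2 = 2; y[1] = 1×3 + 3×2 = 9; y[2] = 3×3 = 9

[2, 9, 9]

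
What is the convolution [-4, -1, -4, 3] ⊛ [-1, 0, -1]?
y[0] = -4×-1 = 4; y[1] = -4×0 + -1×-1 = 1; y[2] = -4×-1 + -1×0 + -4×-1 = 8; y[3] = -1×-1 + -4×0 + 3×-1 = -2; y[4] = -4×-1 + 3×0 = 4; y[5] = 3×-1 = -3

[4, 1, 8, -2, 4, -3]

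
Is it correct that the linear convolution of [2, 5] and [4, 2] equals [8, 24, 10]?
Recompute linear convolution of [2, 5] and [4, 2]: y[0] = 2×4 = 8; y[1] = 2×2 + 5×4 = 24; y[2] = 5×2 = 10 → [8, 24, 10]. Given [8, 24, 10] matches, so answer: Yes

Yes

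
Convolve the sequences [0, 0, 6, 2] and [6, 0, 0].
y[0] = 0×6 = 0; y[1] = 0×0 + 0×6 = 0; y[2] = 0×0 + 0×0 + 6×6 = 36; y[3] = 0×0 + 6×0 + 2×6 = 12; y[4] = 6×0 + 2×0 = 0; y[5] = 2×0 = 0

[0, 0, 36, 12, 0, 0]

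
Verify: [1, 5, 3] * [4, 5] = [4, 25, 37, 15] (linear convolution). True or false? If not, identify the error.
Recompute linear convolution of [1, 5, 3] and [4, 5]: y[0] = 1×4 = 4; y[1] = 1×5 + 5×4 = 25; y[2] = 5×5 + 3×4 = 37; y[3] = 3×5 = 15 → [4, 25, 37, 15]. Given [4, 25, 37, 15] matches, so answer: Yes

Yes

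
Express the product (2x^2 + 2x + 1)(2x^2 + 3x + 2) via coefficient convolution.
Ascending coefficients: a = [1, 2, 2], b = [2, 3, 2]. c[0] = 1×2 = 2; c[1] = 1×3 + 2×2 = 7; c[2] = 1×2 + 2×3 + 2×2 = 12; c[3] = 2×2 + 2×3 = 10; c[4] = 2×2 = 4. Result coefficients: [2, 7, 12, 10, 4] → 4x^4 + 10x^3 + 12x^2 + 7x + 2

4x^4 + 10x^3 + 12x^2 + 7x + 2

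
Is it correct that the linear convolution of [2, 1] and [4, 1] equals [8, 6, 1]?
Recompute linear convolution of [2, 1] and [4, 1]: y[0] = 2×4 = 8; y[1] = 2×1 + 1×4 = 6; y[2] = 1×1 = 1 → [8, 6, 1]. Given [8, 6, 1] matches, so answer: Yes

Yes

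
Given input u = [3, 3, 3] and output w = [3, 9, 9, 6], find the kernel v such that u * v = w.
Output length 4 = len(u) + len(v) - 1 ⇒ len(v) = 2. Solve v forward using v[k] = (w[k] - Σ_{i≥1} u[i]·v[k-i]) / u[0]: v[0] = w[0] / u[0] = 3 / 3 = 1; v[1] = (w[1] - 3×1) / u[0] = (9 - 3×1) / 3 = 2. So v = [1, 2]. Forward-check [3, 3, 3] * [1, 2]: w[0] = 3×1 = 3; w[1] = 3×2 + 3×1 = 9; w[2] = 3×2 + 3×1 = 9; w[3] = 3×2 = 6 → [3, 9, 9, 6] ✓

[1, 2]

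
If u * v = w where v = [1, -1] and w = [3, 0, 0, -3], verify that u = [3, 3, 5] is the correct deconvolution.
Forward-compute [3, 3, 5] * [1, -1]: w[0] = 3×1 = 3; w[1] = 3×-1 + 3×1 = 0; w[2] = 3×-1 + 5×1 = 2; w[3] = 5×-1 = -5 → [3, 0, 2, -5]. Does not match given w = [3, 0, 0, -3].

Not verified. [3, 3, 5] * [1, -1] = [3, 0, 2, -5], which differs from [3, 0, 0, -3] at index 2.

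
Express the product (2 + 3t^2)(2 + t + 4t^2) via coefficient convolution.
Ascending coefficients: a = [2, 0, 3], b = [2, 1, 4]. c[0] = 2×2 = 4; c[1] = 2×1 + 0×2 = 2; c[2] = 2×4 + 0×1 + 3×2 = 14; c[3] = 0×4 + 3×1 = 3; c[4] = 3×4 = 12. Result coefficients: [4, 2, 14, 3, 12] → 4 + 2t + 14t^2 + 3t^3 + 12t^4

4 + 2t + 14t^2 + 3t^3 + 12t^4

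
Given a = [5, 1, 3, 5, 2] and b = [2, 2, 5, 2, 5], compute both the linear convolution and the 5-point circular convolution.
Linear: y_lin[0] = 5×2 = 10; y_lin[1] = 5×2 + 1×2 = 12; y_lin[2] = 5×5 + 1×2 + 3×2 = 33; y_lin[3] = 5×2 + 1×5 + 3×2 + 5×2 = 31; y_lin[4] = 5×5 + 1×2 + 3×5 + 5×2 + 2×2 = 56; y_lin[5] = 1×5 + 3×2 + 5×5 + 2×2 = 40; y_lin[6] = 3×5 + 5×2 + 2×5 = 35; y_lin[7] = 5×5 + 2×2 = 29; y_lin[8] = 2×5 = 10 → [10, 12, 33, 31, 56, 40, 35, 29, 10]. Circular (length 5): y[0] = 5×2 + 1×5 + 3×2 + 5×5 + 2×2 = 50; y[1] = 5×2 + 1×2 + 3×5 + 5×2 + 2×5 = 47; y[2] = 5×5 + 1×2 + 3×2 + 5×5 + 2×2 = 62; y[3] = 5×2 + 1×5 + 3×2 + 5×2 + 2×5 = 41; y[4] = 5×5 + 1×2 + 3×5 + 5×2 + 2×2 = 56 → [50, 47, 62, 41, 56]

Linear: [10, 12, 33, 31, 56, 40, 35, 29, 10], Circular: [50, 47, 62, 41, 56]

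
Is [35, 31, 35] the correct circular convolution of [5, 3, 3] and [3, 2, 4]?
Recompute circular convolution of [5, 3, 3] and [3, 2, 4]: y[0] = 5×3 + 3×4 + 3×2 = 33; y[1] = 5×2 + 3×3 + 3×4 = 31; y[2] = 5×4 + 3×2 + 3×3 = 35 → [33, 31, 35]. Compare to given [35, 31, 35]: they differ at index 0: given 35, correct 33, so answer: No

No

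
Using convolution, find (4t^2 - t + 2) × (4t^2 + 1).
Ascending coefficients: a = [2, -1, 4], b = [1, 0, 4]. c[0] = 2×1 = 2; c[1] = 2×0 + -1×1 = -1; c[2] = 2×4 + -1×0 + 4×1 = 12; c[3] = -1×4 + 4×0 = -4; c[4] = 4×4 = 16. Result coefficients: [2, -1, 12, -4, 16] → 16t^4 - 4t^3 + 12t^2 - t + 2

16t^4 - 4t^3 + 12t^2 - t + 2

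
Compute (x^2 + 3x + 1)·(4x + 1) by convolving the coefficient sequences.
Ascending coefficients: a = [1, 3, 1], b = [1, 4]. c[0] = 1×1 = 1; c[1] = 1×4 + 3×1 = 7; c[2] = 3×4 + 1×1 = 13; c[3] = 1×4 = 4. Result coefficients: [1, 7, 13, 4] → 4x^3 + 13x^2 + 7x + 1

4x^3 + 13x^2 + 7x + 1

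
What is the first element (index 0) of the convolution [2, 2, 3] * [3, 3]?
Use y[k] = Σ_i a[i]·b[k-i] at k=0. y[0] = 2×3 = 6

6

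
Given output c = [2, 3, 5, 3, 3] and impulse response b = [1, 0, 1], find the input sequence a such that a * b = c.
Deconvolve c=[2, 3, 5, 3, 3] by b=[1, 0, 1]. Since b[0]=1, solve forward: a[0] = c[0] / 1 = 2; a[1] = (c[1] - 2×0) / 1 = 3; a[2] = (c[2] - 3×0 - 2×1) / 1 = 3. So a = [2, 3, 3]. Check by forward convolution: c[0] = 2×1 = 2; c[1] = 2×0 + 3×1 = 3; c[2] = 2×1 + 3×0 + 3×1 = 5; c[3] = 3×1 + 3×0 = 3; c[4] = 3×1 = 3

[2, 3, 3]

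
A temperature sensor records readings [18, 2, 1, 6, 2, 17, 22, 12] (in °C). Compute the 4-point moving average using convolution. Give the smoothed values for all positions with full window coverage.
4-point moving average kernel = [1, 1, 1, 1]. Apply in 'valid' mode (full window coverage): avg[0] = (18 + 2 + 1 + 6) / 4 = 6.75; avg[1] = (2 + 1 + 6 + 2) / 4 = 2.75; avg[2] = (1 + 6 + 2 + 17) / 4 = 6.5; avg[3] = (6 + 2 + 17 + 22) / 4 = 11.75; avg[4] = (2 + 17 + 22 + 12) / 4 = 13.25. Smoothed values: [6.75, 2.75, 6.5, 11.75, 13.25]

[6.75, 2.75, 6.5, 11.75, 13.25]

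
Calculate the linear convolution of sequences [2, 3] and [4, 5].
y[0] = 2×4 = 8; y[1] = 2×5 + 3×4 = 22; y[2] = 3×5 = 15

[8, 22, 15]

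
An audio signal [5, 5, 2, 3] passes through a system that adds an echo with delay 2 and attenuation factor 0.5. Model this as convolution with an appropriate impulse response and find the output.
Direct-path + delayed-attenuated-path model → impulse response h = [1, 0, 0.5] (1 at lag 0, 0.5 at lag 2). Output y[n] = x[n] + 0.5·x[n - 2] (with x[n] = 0 outside 0..3): y[0] = 5 + 0.5×0 = 5; y[1] = 5 + 0.5×0 = 5; y[2] = 2 + 0.5×5 = 4.5; y[3] = 3 + 0.5×5 = 5.5; y[4] = 0 + 0.5×2 = 1.0; y[5] = 0 + 0.5×3 = 1.5. So y = [5, 5, 4.5, 5.5, 1.0, 1.5]

[5, 5, 4.5, 5.5, 1.0, 1.5]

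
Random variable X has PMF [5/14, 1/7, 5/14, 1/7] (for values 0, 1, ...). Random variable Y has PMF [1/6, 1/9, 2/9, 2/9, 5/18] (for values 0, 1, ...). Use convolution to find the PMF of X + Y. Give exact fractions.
P(X+Y=k) = Σ_i P(X=i)·P(Y=k-i) — a convolution of [5/14, 1/7, 5/14, 1/7] and [1/6, 1/9, 2/9, 2/9, 5/18]. P(X+Y=0) = (5/14)×(1/6) = 5/84; P(X+Y=1) = (5/14)×(1/9) + (1/7)×(1/6) = 5/126 + 1/42 = 4/63; P(X+Y=2) = (5/14)×(2/9) + (1/7)×(1/9) + (5/14)×(1/6) = 5/63 + 1/63 + 5/84 = 13/84; P(X+Y=3) = (5/14)×(2/9) + (1/7)×(2/9) + (5/14)×(1/9) + (1/7)×(1/6) = 5/63 + 2/63 + 5/126 + 1/42 = 11/63; P(X+Y=4) = (5/14)×(5/18) + (1/7)×(2/9) + (5/14)×(2/9) + (1/7)×(1/9) = 25/252 + 2/63 + 5/63 + 1/63 = 19/84; P(X+Y=5) = (1/7)×(5/18) + (5/14)×(2/9) + (1/7)×(2/9) = 5/126 + 5/63 + 2/63 = 19/126; P(X+Y=6) = (5/14)×(5/18) + (1/7)×(2/9) = 25/252 + 2/63 = 11/84; P(X+Y=7) = (1/7)×(5/18) = 5/126. PMF: [5/84, 4/63, 13/84, 11/63, 19/84, 19/126, 11/84, 5/126] (sums to 1 ✓)

[5/84, 4/63, 13/84, 11/63, 19/84, 19/126, 11/84, 5/126]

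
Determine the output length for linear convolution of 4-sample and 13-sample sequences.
Linear/full convolution length: m + n - 1 = 4 + 13 - 1 = 16

16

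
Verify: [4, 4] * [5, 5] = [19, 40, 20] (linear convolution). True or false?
Recompute linear convolution of [4, 4] and [5, 5]: y[0] = 4×5 = 20; y[1] = 4×5 + 4×5 = 40; y[2] = 4×5 = 20 → [20, 40, 20]. Compare to given [19, 40, 20]: they differ at index 0: given 19, correct 20, so answer: No

No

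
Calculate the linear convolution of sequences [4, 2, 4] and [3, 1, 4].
y[0] = 4×3 = 12; y[1] = 4×1 + 2×3 = 10; y[2] = 4×4 + 2×1 + 4×3 = 30; y[3] = 2×4 + 4×1 = 12; y[4] = 4×4 = 16

[12, 10, 30, 12, 16]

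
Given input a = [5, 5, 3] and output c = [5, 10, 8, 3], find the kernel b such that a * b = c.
Output length 4 = len(a) + len(b) - 1 ⇒ len(b) = 2. Solve b forward using b[k] = (c[k] - Σ_{i≥1} a[i]·b[k-i]) / a[0]: b[0] = c[0] / a[0] = 5 / 5 = 1; b[1] = (c[1] - 5×1) / a[0] = (10 - 5×1) / 5 = 1. So b = [1, 1]. Forward-check [5, 5, 3] * [1, 1]: c[0] = 5×1 = 5; c[1] = 5×1 + 5×1 = 10; c[2] = 5×1 + 3×1 = 8; c[3] = 3×1 = 3 → [5, 10, 8, 3] ✓

[1, 1]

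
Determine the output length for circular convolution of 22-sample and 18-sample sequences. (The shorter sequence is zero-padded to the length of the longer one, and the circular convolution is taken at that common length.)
Circular convolution (zero-padding the shorter input) has length max(m, n) = max(22, 18) = 22

22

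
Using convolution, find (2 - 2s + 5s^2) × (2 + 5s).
Ascending coefficients: a = [2, -2, 5], b = [2, 5]. c[0] = 2×2 = 4; c[1] = 2×5 + -2×2 = 6; c[2] = -2×5 + 5×2 = 0; c[3] = 5×5 = 25. Result coefficients: [4, 6, 0, 25] → 4 + 6s + 25s^3

4 + 6s + 25s^3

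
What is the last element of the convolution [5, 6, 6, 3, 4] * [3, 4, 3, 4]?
Use y[k] = Σ_i a[i]·b[k-i] at k=7. y[7] = 4×4 = 16

16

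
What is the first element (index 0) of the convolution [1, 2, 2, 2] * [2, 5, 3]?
Use y[k] = Σ_i a[i]·b[k-i] at k=0. y[0] = 1×2 = 2

2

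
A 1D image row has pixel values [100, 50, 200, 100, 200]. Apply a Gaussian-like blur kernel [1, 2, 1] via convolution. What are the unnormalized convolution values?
Convolve image row [100, 50, 200, 100, 200] with kernel [1, 2, 1]: y[0] = 100×1 = 100; y[1] = 100×2 + 50×1 = 250; y[2] = 100×1 + 50×2 + 200×1 = 400; y[3] = 50×1 + 200×2 + 100×1 = 550; y[4] = 200×1 + 100×2 + 200×1 = 600; y[5] = 100×1 + 200×2 = 500; y[6] = 200×1 = 200 → [100, 250, 400, 550, 600, 500, 200]. Normalization factor = sum(kernel) = 4.

[100, 250, 400, 550, 600, 500, 200]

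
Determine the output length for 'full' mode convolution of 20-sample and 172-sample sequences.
Linear/full convolution length: m + n - 1 = 20 + 172 - 1 = 191

191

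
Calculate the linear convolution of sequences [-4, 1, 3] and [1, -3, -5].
y[0] = -4×1 = -4; y[1] = -4×-3 + 1×1 = 13; y[2] = -4×-5 + 1×-3 + 3×1 = 20; y[3] = 1×-5 + 3×-3 = -14; y[4] = 3×-5 = -15

[-4, 13, 20, -14, -15]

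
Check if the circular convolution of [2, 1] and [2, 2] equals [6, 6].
Recompute circular convolution of [2, 1] and [2, 2]: y[0] = 2×2 + 1×2 = 6; y[1] = 2×2 + 1×2 = 6 → [6, 6]. Given [6, 6] matches, so answer: Yes

Yes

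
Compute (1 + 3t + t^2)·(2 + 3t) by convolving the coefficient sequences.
Ascending coefficients: a = [1, 3, 1], b = [2, 3]. c[0] = 1×2 = 2; c[1] = 1×3 + 3×2 = 9; c[2] = 3×3 + 1×2 = 11; c[3] = 1×3 = 3. Result coefficients: [2, 9, 11, 3] → 2 + 9t + 11t^2 + 3t^3

2 + 9t + 11t^2 + 3t^3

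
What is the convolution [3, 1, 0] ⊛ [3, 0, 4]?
y[0] = 3×3 = 9; y[1] = 3×0 + 1×3 = 3; y[2] = 3×4 + 1×0 + 0×3 = 12; y[3] = 1×4 + 0×0 = 4; y[4] = 0×4 = 0

[9, 3, 12, 4, 0]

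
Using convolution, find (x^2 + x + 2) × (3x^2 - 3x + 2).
Ascending coefficients: a = [2, 1, 1], b = [2, -3, 3]. c[0] = 2×2 = 4; c[1] = 2×-3 + 1×2 = -4; c[2] = 2×3 + 1×-3 + 1×2 = 5; c[3] = 1×3 + 1×-3 = 0; c[4] = 1×3 = 3. Result coefficients: [4, -4, 5, 0, 3] → 3x^4 + 5x^2 - 4x + 4

3x^4 + 5x^2 - 4x + 4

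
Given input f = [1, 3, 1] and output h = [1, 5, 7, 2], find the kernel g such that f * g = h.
Output length 4 = len(f) + len(g) - 1 ⇒ len(g) = 2. Solve g forward using g[k] = (h[k] - Σ_{i≥1} f[i]·g[k-i]) / f[0]: g[0] = h[0] / f[0] = 1 / 1 = 1; g[1] = (h[1] - 3×1) / f[0] = (5 - 3×1) / 1 = 2. So g = [1, 2]. Forward-check [1, 3, 1] * [1, 2]: h[0] = 1×1 = 1; h[1] = 1×2 + 3×1 = 5; h[2] = 3×2 + 1×1 = 7; h[3] = 1×2 = 2 → [1, 5, 7, 2] ✓

[1, 2]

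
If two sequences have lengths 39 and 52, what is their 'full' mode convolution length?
Linear/full convolution length: m + n - 1 = 39 + 52 - 1 = 90

90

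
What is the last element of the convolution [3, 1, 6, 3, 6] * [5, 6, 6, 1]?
Use y[k] = Σ_i a[i]·b[k-i] at k=7. y[7] = 6×1 = 6

6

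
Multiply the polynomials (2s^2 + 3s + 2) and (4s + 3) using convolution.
Ascending coefficients: a = [2, 3, 2], b = [3, 4]. c[0] = 2×3 = 6; c[1] = 2×4 + 3×3 = 17; c[2] = 3×4 + 2×3 = 18; c[3] = 2×4 = 8. Result coefficients: [6, 17, 18, 8] → 8s^3 + 18s^2 + 17s + 6

8s^3 + 18s^2 + 17s + 6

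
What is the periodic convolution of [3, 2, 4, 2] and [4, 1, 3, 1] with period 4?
Use y[k] = Σ_j x[j]·h[(k-j) mod 4]. y[0] = 3×4 + 2×1 + 4×3 + 2×1 = 28; y[1] = 3×1 + 2×4 + 4×1 + 2×3 = 21; y[2] = 3×3 + 2×1 + 4×4 + 2×1 = 29; y[3] = 3×1 + 2×3 + 4×1 + 2×4 = 21. Result: [28, 21, 29, 21]

[28, 21, 29, 21]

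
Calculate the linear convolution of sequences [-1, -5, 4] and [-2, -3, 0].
y[0] = -1×-2 = 2; y[1] = -1×-3 + -5×-2 = 13; y[2] = -1×0 + -5×-3 + 4×-2 = 7; y[3] = -5×0 + 4×-3 = -12; y[4] = 4×0 = 0

[2, 13, 7, -12, 0]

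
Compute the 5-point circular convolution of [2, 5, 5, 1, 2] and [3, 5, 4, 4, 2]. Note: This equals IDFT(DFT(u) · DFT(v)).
Either evaluate y[k] = Σ_j u[j]·v[(k-j) mod 5] directly, or use IDFT(DFT(u) · DFT(v)). y[0] = 2×3 + 5×2 + 5×4 + 1×4 + 2×5 = 50; y[1] = 2×5 + 5×3 + 5×2 + 1×4 + 2×4 = 47; y[2] = 2×4 + 5×5 + 5×3 + 1×2 + 2×4 = 58; y[3] = 2×4 + 5×4 + 5×5 + 1×3 + 2×2 = 60; y[4] = 2×2 + 5×4 + 5×4 + 1×5 + 2×3 = 55. Result: [50, 47, 58, 60, 55]

[50, 47, 58, 60, 55]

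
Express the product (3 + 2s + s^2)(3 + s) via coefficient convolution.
Ascending coefficients: a = [3, 2, 1], b = [3, 1]. c[0] = 3×3 = 9; c[1] = 3×1 + 2×3 = 9; c[2] = 2×1 + 1×3 = 5; c[3] = 1×1 = 1. Result coefficients: [9, 9, 5, 1] → 9 + 9s + 5s^2 + s^3

9 + 9s + 5s^2 + s^3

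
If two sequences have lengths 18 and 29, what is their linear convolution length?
Linear/full convolution length: m + n - 1 = 18 + 29 - 1 = 46

46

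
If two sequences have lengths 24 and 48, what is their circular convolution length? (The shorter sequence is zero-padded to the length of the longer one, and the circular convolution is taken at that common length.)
Circular convolution (zero-padding the shorter input) has length max(m, n) = max(24, 48) = 48

48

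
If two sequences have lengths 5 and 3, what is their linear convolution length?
Linear/full convolution length: m + n - 1 = 5 + 3 - 1 = 7

7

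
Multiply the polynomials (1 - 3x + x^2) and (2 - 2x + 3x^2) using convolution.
Ascending coefficients: a = [1, -3, 1], b = [2, -2, 3]. c[0] = 1×2 = 2; c[1] = 1×-2 + -3×2 = -8; c[2] = 1×3 + -3×-2 + 1×2 = 11; c[3] = -3×3 + 1×-2 = -11; c[4] = 1×3 = 3. Result coefficients: [2, -8, 11, -11, 3] → 2 - 8x + 11x^2 - 11x^3 + 3x^4

2 - 8x + 11x^2 - 11x^3 + 3x^4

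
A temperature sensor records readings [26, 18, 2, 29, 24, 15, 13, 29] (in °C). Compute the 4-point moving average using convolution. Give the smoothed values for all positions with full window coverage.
4-point moving average kernel = [1, 1, 1, 1]. Apply in 'valid' mode (full window coverage): avg[0] = (26 + 18 + 2 + 29) / 4 = 18.75; avg[1] = (18 + 2 + 29 + 24) / 4 = 18.25; avg[2] = (2 + 29 + 24 + 15) / 4 = 17.5; avg[3] = (29 + 24 + 15 + 13) / 4 = 20.25; avg[4] = (24 + 15 + 13 + 29) / 4 = 20.25. Smoothed values: [18.75, 18.25, 17.5, 20.25, 20.25]

[18.75, 18.25, 17.5, 20.25, 20.25]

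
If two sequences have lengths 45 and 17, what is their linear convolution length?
Linear/full convolution length: m + n - 1 = 45 + 17 - 1 = 61

61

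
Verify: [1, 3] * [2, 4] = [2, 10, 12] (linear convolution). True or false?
Recompute linear convolution of [1, 3] and [2, 4]: y[0] = 1×2 = 2; y[1] = 1×4 + 3×2 = 10; y[2] = 3×4 = 12 → [2, 10, 12]. Given [2, 10, 12] matches, so answer: Yes

Yes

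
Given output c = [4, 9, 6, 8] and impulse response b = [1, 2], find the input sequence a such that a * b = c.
Deconvolve c=[4, 9, 6, 8] by b=[1, 2]. Since b[0]=1, solve forward: a[0] = c[0] / 1 = 4; a[1] = (c[1] - 4×2) / 1 = 1; a[2] = (c[2] - 1×2) / 1 = 4. So a = [4, 1, 4]. Check by forward convolution: c[0] = 4×1 = 4; c[1] = 4×2 + 1×1 = 9; c[2] = 1×2 + 4×1 = 6; c[3] = 4×2 = 8

[4, 1, 4]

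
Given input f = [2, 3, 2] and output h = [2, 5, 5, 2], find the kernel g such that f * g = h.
Output length 4 = len(f) + len(g) - 1 ⇒ len(g) = 2. Solve g forward using g[k] = (h[k] - Σ_{i≥1} f[i]·g[k-i]) / f[0]: g[0] = h[0] / f[0] = 2 / 2 = 1; g[1] = (h[1] - 3×1) / f[0] = (5 - 3×1) / 2 = 1. So g = [1, 1]. Forward-check [2, 3, 2] * [1, 1]: h[0] = 2×1 = 2; h[1] = 2×1 + 3×1 = 5; h[2] = 3×1 + 2×1 = 5; h[3] = 2×1 = 2 → [2, 5, 5, 2] ✓

[1, 1]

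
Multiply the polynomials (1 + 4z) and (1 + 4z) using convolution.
Ascending coefficients: a = [1, 4], b = [1, 4]. c[0] = 1×1 = 1; c[1] = 1×4 + 4×1 = 8; c[2] = 4×4 = 16. Result coefficients: [1, 8, 16] → 1 + 8z + 16z^2

1 + 8z + 16z^2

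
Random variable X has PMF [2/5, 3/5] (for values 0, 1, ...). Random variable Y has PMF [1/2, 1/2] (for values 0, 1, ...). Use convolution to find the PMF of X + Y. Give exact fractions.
P(X+Y=k) = Σ_i P(X=i)·P(Y=k-i) — a convolution of [2/5, 3/5] and [1/2, 1/2]. P(X+Y=0) = (2/5)×(1/2) = 1/5; P(X+Y=1) = (2/5)×(1/2) + (3/5)×(1/2) = 1/5 + 3/10 = 1/2; P(X+Y=2) = (3/5)×(1/2) = 3/10. PMF: [1/5, 1/2, 3/10] (sums to 1 ✓)

[1/5, 1/2, 3/10]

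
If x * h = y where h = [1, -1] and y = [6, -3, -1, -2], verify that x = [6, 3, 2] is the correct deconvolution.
Forward-compute [6, 3, 2] * [1, -1]: y[0] = 6×1 = 6; y[1] = 6×-1 + 3×1 = -3; y[2] = 3×-1 + 2×1 = -1; y[3] = 2×-1 = -2 → [6, -3, -1, -2]. Matches given y = [6, -3, -1, -2], so verified.

Verified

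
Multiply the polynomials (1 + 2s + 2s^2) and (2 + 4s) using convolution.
Ascending coefficients: a = [1, 2, 2], b = [2, 4]. c[0] = 1×2 = 2; c[1] = 1×4 + 2×2 = 8; c[2] = 2×4 + 2×2 = 12; c[3] = 2×4 = 8. Result coefficients: [2, 8, 12, 8] → 2 + 8s + 12s^2 + 8s^3

2 + 8s + 12s^2 + 8s^3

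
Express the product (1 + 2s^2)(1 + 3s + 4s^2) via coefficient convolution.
Ascending coefficients: a = [1, 0, 2], b = [1, 3, 4]. c[0] = 1×1 = 1; c[1] = 1×3 + 0×1 = 3; c[2] = 1×4 + 0×3 + 2×1 = 6; c[3] = 0×4 + 2×3 = 6; c[4] = 2×4 = 8. Result coefficients: [1, 3, 6, 6, 8] → 1 + 3s + 6s^2 + 6s^3 + 8s^4

1 + 3s + 6s^2 + 6s^3 + 8s^4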